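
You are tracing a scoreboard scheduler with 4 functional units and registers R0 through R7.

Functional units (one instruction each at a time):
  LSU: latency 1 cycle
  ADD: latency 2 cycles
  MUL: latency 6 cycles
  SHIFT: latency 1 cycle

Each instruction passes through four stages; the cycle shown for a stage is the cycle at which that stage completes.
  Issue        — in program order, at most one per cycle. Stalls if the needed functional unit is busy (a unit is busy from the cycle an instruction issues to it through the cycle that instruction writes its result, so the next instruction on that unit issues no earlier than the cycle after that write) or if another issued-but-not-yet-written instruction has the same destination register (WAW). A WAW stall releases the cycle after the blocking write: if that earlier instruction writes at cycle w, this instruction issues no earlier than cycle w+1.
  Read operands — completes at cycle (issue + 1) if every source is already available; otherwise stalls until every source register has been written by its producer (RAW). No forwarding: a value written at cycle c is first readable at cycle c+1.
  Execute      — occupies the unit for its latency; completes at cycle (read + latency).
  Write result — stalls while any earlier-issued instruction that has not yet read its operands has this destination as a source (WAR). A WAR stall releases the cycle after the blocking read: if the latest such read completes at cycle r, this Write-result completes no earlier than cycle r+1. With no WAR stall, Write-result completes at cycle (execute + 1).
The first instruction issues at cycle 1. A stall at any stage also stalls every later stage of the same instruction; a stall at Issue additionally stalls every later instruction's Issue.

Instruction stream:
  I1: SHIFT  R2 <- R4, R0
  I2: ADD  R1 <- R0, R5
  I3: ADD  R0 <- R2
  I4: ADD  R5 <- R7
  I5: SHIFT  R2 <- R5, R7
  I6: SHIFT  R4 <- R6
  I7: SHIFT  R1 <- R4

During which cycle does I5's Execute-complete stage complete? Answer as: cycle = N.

cycle = 18

cycle 1: issue I1 (SHIFT)
cycle 2: I1 read-ops, issue I2 (ADD)
cycle 3: I1 finished on SHIFT, I2 read-ops
cycle 4: I1→R2
cycle 5: I2 finished on ADD
cycle 6: I2→R1
cycle 7: issue I3 (ADD)
cycle 8: I3 read-ops
cycle 10: I3 finished on ADD
cycle 11: I3→R0
cycle 12: issue I4 (ADD)
cycle 13: I4 read-ops, issue I5 (SHIFT)
cycle 15: I4 finished on ADD
cycle 16: I4→R5
cycle 17: I5 read-ops
cycle 18: I5 finished on SHIFT
cycle 19: I5→R2
cycle 20: issue I6 (SHIFT)
cycle 21: I6 read-ops
cycle 22: I6 finished on SHIFT
cycle 23: I6→R4
cycle 24: issue I7 (SHIFT)
cycle 25: I7 read-ops
cycle 26: I7 finished on SHIFT
cycle 27: I7→R1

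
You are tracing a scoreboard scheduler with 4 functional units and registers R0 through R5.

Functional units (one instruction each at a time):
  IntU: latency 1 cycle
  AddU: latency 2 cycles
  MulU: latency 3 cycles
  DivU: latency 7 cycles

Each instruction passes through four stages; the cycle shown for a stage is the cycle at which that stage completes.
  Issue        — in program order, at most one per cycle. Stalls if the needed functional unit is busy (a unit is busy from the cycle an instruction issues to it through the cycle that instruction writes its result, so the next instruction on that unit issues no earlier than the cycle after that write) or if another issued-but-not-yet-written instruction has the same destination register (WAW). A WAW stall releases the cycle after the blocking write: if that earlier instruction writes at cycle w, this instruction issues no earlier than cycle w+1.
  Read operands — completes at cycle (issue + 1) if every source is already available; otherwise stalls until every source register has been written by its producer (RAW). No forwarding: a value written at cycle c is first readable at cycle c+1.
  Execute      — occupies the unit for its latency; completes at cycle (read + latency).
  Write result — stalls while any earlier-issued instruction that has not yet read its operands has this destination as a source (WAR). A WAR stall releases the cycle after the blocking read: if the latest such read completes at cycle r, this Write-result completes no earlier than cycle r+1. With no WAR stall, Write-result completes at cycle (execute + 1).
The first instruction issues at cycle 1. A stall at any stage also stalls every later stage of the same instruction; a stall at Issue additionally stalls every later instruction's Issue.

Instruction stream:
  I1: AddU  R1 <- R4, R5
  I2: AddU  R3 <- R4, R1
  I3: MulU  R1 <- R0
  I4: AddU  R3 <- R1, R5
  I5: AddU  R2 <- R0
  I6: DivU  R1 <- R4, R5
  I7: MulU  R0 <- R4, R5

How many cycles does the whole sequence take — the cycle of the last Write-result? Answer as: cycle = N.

cycle = 27

cycle 1: I1 issues→AddU
cycle 2: I1 reads
cycle 4: I1 exec-done
cycle 5: I1 writes R1
cycle 6: I2 issues→AddU
cycle 7: I2 reads, I3 issues→MulU
cycle 8: I3 reads
cycle 9: I2 exec-done
cycle 10: I2 writes R3
cycle 11: I3 exec-done, I4 issues→AddU
cycle 12: I3 writes R1
cycle 13: I4 reads
cycle 15: I4 exec-done
cycle 16: I4 writes R3
cycle 17: I5 issues→AddU
cycle 18: I5 reads, I6 issues→DivU
cycle 19: I6 reads, I7 issues→MulU
cycle 20: I5 exec-done, I7 reads
cycle 21: I5 writes R2
cycle 23: I7 exec-done
cycle 24: I7 writes R0
cycle 26: I6 exec-done
cycle 27: I6 writes R1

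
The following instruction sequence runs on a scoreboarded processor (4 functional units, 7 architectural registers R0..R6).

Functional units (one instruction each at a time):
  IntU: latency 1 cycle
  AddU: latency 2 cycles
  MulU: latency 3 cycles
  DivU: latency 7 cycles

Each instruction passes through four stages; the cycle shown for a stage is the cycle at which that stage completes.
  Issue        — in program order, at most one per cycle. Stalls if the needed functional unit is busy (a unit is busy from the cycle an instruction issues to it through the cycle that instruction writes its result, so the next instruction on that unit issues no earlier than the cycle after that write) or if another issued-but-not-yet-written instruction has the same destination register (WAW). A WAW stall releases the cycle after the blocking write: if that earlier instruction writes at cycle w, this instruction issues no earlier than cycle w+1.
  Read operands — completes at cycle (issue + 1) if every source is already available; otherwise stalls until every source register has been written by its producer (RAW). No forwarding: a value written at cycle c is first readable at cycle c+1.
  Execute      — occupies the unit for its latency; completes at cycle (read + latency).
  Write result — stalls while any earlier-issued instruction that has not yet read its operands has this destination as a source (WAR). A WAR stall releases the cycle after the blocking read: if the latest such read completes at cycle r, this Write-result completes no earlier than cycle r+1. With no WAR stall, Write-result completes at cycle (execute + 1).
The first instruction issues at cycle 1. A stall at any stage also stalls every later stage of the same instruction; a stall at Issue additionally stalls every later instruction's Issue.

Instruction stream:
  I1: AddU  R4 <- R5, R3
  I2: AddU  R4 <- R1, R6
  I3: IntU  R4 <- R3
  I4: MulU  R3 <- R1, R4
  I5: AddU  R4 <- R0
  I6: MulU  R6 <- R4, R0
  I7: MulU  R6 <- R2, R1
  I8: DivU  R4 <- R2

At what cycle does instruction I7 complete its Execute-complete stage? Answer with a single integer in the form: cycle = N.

I1  is:1  ro:2  ex:4  wr:5
I2  is:6  ro:7  ex:9  wr:10  — struct: AddU busy until I1 writes@5
I3  is:11  ro:12  ex:13  wr:14  — WAW R4: wait I2 write@10
I4  is:12  ro:15  ex:18  wr:19  — RAW R4: wait I3 write@14
I5  is:15  ro:16  ex:18  wr:19  — WAW R4: wait I3 write@14
I6  is:20  ro:21  ex:24  wr:25  — struct: MulU busy until I4 writes@19
I7  is:26  ro:27  ex:30  wr:31  — struct: MulU busy until I6 writes@25
I8  is:27  ro:28  ex:35  wr:36

cycle = 30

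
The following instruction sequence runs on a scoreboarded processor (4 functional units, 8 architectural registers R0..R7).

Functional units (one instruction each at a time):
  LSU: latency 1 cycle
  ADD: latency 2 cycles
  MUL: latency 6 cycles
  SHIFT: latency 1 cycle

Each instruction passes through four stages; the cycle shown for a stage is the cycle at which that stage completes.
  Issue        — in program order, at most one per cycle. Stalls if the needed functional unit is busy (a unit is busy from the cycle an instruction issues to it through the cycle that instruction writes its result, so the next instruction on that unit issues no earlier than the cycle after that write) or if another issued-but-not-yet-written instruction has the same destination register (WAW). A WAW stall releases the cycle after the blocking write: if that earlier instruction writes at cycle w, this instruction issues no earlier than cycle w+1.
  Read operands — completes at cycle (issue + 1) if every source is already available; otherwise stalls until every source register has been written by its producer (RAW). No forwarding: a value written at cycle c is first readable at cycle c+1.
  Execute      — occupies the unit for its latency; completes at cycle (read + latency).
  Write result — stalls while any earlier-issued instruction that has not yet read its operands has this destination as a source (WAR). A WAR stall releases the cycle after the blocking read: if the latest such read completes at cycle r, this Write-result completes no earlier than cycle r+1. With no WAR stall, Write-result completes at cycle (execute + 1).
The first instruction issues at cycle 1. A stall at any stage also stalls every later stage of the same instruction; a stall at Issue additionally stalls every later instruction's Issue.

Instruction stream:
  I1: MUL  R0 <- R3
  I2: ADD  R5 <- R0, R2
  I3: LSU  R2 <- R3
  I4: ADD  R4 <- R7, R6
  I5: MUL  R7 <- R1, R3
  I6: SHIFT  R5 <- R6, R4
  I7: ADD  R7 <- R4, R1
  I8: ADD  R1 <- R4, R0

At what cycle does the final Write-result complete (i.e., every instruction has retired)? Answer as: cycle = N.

cycle = 33

[1] I1 issues→MUL
[2] I1 reads; I2 issues→ADD
[3] I3 issues→LSU
[4] I3 reads
[5] I3 exec-done
[8] I1 exec-done
[9] I1 writes R0
[10] I2 reads
[11] I3 writes R2
[12] I2 exec-done
[13] I2 writes R5
[14] I4 issues→ADD
[15] I4 reads; I5 issues→MUL
[16] I5 reads; I6 issues→SHIFT
[17] I4 exec-done
[18] I4 writes R4
[19] I6 reads
[20] I6 exec-done
[21] I6 writes R5
[22] I5 exec-done
[23] I5 writes R7
[24] I7 issues→ADD
[25] I7 reads
[27] I7 exec-done
[28] I7 writes R7
[29] I8 issues→ADD
[30] I8 reads
[32] I8 exec-done
[33] I8 writes R1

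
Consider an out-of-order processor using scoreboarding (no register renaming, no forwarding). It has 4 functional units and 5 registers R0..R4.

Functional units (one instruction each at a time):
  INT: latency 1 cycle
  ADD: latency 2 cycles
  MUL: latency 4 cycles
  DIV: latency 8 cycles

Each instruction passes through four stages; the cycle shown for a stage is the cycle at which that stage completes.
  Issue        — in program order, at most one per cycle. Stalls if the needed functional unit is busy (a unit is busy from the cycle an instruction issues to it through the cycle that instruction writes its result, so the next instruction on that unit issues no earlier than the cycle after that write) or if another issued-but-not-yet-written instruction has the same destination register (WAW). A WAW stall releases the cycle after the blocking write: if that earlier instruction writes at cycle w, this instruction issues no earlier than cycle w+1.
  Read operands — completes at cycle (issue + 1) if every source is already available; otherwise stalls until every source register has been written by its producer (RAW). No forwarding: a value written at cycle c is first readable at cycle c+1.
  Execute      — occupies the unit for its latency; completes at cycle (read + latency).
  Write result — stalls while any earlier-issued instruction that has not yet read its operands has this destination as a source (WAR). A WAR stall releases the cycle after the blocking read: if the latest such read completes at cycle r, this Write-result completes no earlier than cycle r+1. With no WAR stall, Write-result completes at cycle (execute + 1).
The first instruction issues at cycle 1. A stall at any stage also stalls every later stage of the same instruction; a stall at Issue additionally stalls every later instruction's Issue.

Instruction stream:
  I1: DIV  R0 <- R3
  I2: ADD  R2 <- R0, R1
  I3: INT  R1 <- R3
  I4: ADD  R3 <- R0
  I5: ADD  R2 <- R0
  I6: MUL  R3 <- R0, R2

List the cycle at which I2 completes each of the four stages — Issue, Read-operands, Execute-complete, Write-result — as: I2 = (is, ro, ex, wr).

I2 = (2, 12, 14, 15)

c1: I1 issues→DIV
c2: I1 reads · I2 issues→ADD
c3: I3 issues→INT
c4: I3 reads
c5: I3 exec-done
c10: I1 exec-done
c11: I1 writes R0
c12: I2 reads
c13: I3 writes R1
c14: I2 exec-done
c15: I2 writes R2
c16: I4 issues→ADD
c17: I4 reads
c19: I4 exec-done
c20: I4 writes R3
c21: I5 issues→ADD
c22: I5 reads · I6 issues→MUL
c24: I5 exec-done
c25: I5 writes R2
c26: I6 reads
c30: I6 exec-done
c31: I6 writes R3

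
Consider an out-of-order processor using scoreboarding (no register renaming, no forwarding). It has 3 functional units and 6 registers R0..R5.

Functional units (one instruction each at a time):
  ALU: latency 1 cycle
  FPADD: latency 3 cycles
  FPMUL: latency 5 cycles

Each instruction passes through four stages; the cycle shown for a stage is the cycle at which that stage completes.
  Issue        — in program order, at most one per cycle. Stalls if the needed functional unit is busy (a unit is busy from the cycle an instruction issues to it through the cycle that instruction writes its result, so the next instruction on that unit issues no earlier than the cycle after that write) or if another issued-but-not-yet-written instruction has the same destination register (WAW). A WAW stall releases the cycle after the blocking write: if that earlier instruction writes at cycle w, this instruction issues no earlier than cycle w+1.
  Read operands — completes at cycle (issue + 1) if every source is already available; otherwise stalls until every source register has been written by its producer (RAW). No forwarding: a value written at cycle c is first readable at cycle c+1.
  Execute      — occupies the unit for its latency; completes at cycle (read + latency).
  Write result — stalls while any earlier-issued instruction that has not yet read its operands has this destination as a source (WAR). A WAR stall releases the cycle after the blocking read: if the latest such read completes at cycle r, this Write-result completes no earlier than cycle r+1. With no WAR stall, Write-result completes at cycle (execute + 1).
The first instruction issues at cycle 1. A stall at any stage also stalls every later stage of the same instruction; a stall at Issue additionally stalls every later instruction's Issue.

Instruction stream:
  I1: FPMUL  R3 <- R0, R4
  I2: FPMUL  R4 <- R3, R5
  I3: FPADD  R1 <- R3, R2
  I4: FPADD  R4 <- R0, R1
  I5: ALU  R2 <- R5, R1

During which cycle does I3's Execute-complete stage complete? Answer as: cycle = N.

cycle = 14

[I1] 1/2/7/8
[I2] 9/10/15/16  (struct: FPMUL busy until I1 writes@8)
[I3] 10/11/14/15
[I4] 17/18/21/22  (WAW R4: wait I2 write@16)
[I5] 18/19/20/21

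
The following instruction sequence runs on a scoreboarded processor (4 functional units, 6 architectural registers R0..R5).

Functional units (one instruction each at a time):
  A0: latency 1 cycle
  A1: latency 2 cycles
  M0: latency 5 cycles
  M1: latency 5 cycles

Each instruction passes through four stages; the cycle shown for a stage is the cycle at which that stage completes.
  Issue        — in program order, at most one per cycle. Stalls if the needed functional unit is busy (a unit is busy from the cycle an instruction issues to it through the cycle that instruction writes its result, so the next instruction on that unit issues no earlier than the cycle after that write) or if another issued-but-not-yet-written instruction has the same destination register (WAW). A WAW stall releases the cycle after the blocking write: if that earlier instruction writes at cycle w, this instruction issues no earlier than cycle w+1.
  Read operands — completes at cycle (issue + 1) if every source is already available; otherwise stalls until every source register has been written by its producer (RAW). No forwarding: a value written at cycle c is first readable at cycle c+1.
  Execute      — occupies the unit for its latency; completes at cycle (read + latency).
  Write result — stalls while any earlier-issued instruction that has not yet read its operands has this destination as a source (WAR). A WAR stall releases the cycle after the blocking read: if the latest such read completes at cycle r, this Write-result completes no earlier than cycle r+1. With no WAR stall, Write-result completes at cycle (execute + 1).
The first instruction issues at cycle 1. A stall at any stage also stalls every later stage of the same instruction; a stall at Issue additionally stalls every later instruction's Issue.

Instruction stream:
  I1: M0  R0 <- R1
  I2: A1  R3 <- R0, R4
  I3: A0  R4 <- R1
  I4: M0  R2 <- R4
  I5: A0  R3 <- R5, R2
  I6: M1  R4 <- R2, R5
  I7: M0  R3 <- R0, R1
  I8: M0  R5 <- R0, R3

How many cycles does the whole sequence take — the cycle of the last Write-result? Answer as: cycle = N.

cycle = 36

I1: IS=1 RO=2 EX=7 WR=8
I2: IS=2 RO=9 EX=11 WR=12  [RAW R0: wait I1 write@8]
I3: IS=3 RO=4 EX=5 WR=10  [WAR R4: wait I2 read@9]
I4: IS=9 RO=11 EX=16 WR=17  [struct: M0 busy until I1 writes@8; RAW R4: wait I3 write@10]
I5: IS=13 RO=18 EX=19 WR=20  [WAW R3: wait I2 write@12; RAW R2: wait I4 write@17]
I6: IS=14 RO=18 EX=23 WR=24  [RAW R2: wait I4 write@17]
I7: IS=21 RO=22 EX=27 WR=28  [WAW R3: wait I5 write@20]
I8: IS=29 RO=30 EX=35 WR=36  [struct: M0 busy until I7 writes@28]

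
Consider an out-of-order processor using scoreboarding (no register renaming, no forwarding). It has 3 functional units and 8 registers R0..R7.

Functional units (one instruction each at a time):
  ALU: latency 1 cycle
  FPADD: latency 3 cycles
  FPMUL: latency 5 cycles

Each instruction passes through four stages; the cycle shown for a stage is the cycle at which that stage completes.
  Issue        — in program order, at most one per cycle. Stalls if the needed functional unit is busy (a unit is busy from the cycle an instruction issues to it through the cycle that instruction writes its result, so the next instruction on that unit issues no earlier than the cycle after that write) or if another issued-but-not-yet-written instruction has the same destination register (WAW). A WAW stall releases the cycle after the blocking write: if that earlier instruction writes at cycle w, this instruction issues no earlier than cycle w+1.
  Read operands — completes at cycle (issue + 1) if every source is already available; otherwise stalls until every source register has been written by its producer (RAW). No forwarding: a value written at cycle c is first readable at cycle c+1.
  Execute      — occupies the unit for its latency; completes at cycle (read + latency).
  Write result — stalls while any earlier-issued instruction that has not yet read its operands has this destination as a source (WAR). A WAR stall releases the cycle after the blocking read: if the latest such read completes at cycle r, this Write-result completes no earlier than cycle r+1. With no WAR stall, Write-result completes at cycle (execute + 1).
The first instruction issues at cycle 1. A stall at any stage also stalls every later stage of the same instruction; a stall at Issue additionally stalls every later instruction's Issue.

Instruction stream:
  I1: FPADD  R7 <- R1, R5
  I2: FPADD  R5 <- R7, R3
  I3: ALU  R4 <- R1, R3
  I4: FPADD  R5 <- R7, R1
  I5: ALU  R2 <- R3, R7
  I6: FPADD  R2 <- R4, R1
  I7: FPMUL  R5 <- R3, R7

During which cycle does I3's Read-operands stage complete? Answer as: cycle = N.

cycle = 9

1) issue 1, read 2, done 5, write 6
2) issue 7, read 8, done 11, write 12  <struct: FPADD busy until I1 writes@6>
3) issue 8, read 9, done 10, write 11
4) issue 13, read 14, done 17, write 18  <struct: FPADD busy until I2 writes@12>
5) issue 14, read 15, done 16, write 17
6) issue 19, read 20, done 23, write 24  <struct: FPADD busy until I4 writes@18>
7) issue 20, read 21, done 26, write 27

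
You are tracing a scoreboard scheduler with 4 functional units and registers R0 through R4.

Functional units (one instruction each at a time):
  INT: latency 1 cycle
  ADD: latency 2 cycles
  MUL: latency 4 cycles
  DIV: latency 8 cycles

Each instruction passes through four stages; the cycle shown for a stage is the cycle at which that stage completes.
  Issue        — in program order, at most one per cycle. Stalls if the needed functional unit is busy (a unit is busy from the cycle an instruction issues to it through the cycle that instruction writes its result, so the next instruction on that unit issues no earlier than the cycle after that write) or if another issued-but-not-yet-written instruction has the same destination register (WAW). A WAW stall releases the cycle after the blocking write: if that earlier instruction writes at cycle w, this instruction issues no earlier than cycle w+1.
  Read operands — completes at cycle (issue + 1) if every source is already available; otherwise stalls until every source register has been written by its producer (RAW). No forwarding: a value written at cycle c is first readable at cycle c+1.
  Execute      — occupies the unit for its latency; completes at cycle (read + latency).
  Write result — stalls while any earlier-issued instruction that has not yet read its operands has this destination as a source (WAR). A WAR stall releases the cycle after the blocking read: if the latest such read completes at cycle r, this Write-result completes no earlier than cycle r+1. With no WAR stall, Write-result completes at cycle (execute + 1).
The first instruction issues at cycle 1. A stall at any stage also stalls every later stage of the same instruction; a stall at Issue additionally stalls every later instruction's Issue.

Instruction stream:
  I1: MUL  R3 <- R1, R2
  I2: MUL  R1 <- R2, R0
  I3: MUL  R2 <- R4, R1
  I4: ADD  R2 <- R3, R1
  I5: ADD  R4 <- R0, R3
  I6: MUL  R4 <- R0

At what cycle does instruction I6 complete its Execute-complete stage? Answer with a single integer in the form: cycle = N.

cycle = 37

t=1  I1 dispatched to MUL
t=2  I1 operands ready
t=6  I1 complete
t=7  R3←I1
t=8  I2 dispatched to MUL
t=9  I2 operands ready
t=13  I2 complete
t=14  R1←I2
t=15  I3 dispatched to MUL
t=16  I3 operands ready
t=20  I3 complete
t=21  R2←I3
t=22  I4 dispatched to ADD
t=23  I4 operands ready
t=25  I4 complete
t=26  R2←I4
t=27  I5 dispatched to ADD
t=28  I5 operands ready
t=30  I5 complete
t=31  R4←I5
t=32  I6 dispatched to MUL
t=33  I6 operands ready
t=37  I6 complete
t=38  R4←I6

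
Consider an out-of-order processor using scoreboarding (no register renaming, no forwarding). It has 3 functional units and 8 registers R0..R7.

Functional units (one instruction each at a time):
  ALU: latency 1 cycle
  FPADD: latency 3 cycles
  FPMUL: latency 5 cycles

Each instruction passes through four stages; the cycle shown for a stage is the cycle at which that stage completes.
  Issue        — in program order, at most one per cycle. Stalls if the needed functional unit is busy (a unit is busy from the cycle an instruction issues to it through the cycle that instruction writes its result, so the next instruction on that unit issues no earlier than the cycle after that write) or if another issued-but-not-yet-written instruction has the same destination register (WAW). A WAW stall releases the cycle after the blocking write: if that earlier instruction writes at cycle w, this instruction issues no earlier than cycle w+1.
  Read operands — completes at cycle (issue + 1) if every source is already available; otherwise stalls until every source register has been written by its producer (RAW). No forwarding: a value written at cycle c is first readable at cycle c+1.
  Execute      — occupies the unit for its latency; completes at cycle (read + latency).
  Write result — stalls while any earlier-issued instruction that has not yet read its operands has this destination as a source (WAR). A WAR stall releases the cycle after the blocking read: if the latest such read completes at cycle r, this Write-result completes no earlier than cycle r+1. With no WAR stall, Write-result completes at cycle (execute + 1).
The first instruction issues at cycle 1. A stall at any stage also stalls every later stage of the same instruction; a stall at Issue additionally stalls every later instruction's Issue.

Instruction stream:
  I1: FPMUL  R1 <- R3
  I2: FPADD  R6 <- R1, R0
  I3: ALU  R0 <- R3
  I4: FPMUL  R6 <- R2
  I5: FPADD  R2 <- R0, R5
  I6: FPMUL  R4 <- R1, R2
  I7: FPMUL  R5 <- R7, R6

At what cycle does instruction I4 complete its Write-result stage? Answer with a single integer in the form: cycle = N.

I1  is:1  ro:2  ex:7  wr:8
I2  is:2  ro:9  ex:12  wr:13  — RAW R1: wait I1 write@8
I3  is:3  ro:4  ex:5  wr:10  — WAR R0: wait I2 read@9
I4  is:14  ro:15  ex:20  wr:21  — WAW R6: wait I2 write@13
I5  is:15  ro:16  ex:19  wr:20
I6  is:22  ro:23  ex:28  wr:29  — struct: FPMUL busy until I4 writes@21
I7  is:30  ro:31  ex:36  wr:37  — struct: FPMUL busy until I6 writes@29

cycle = 21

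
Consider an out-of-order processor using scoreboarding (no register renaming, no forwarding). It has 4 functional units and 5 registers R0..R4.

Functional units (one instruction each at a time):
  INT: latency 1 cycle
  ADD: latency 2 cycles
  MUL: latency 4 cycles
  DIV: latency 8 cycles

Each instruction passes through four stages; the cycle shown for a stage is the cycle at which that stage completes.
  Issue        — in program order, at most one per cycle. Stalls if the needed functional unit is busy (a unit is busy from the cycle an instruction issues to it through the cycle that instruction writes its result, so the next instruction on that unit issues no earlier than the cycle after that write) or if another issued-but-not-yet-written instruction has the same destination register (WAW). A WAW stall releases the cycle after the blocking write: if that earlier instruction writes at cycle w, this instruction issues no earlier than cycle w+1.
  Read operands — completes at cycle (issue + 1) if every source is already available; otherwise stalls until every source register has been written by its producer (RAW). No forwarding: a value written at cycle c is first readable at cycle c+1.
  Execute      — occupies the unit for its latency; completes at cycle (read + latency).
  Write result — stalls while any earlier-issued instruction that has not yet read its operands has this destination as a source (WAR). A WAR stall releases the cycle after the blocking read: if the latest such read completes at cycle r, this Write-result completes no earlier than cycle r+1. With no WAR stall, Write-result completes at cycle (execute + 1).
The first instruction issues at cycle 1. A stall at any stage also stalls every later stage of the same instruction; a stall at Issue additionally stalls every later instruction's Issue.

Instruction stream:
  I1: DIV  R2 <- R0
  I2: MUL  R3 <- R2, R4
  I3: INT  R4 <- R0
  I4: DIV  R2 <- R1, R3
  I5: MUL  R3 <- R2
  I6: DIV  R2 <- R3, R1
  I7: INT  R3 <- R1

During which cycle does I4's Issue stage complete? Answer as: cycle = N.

cycle = 12

[I1] 1/2/10/11
[I2] 2/12/16/17  (RAW R2: wait I1 write@11)
[I3] 3/4/5/13  (WAR R4: wait I2 read@12)
[I4] 12/18/26/27  (struct: DIV busy until I1 writes@11; RAW R3: wait I2 write@17)
[I5] 18/28/32/33  (struct: MUL busy until I2 writes@17; RAW R2: wait I4 write@27)
[I6] 28/34/42/43  (struct: DIV busy until I4 writes@27; RAW R3: wait I5 write@33)
[I7] 34/35/36/37  (WAW R3: wait I5 write@33)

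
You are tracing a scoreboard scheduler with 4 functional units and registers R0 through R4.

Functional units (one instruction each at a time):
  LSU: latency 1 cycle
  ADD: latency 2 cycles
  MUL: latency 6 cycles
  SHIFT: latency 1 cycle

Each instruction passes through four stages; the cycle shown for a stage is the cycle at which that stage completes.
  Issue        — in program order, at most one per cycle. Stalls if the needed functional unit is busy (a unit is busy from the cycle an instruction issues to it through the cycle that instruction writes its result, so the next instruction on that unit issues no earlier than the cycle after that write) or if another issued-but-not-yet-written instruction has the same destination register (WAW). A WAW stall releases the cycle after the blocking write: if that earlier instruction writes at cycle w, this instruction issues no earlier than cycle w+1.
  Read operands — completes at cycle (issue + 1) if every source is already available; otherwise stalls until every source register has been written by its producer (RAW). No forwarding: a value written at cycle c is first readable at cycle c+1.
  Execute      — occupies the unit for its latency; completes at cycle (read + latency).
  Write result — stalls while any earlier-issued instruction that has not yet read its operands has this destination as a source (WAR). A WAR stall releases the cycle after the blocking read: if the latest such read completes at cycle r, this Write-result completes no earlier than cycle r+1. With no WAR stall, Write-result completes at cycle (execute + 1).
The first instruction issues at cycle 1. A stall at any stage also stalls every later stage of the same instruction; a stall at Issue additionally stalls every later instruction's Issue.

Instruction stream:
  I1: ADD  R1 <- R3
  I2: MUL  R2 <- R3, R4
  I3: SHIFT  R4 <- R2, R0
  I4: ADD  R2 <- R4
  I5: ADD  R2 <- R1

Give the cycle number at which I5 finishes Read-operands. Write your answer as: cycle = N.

cycle = 19

c1: issue I1 (ADD)
c2: I1 read-ops | issue I2 (MUL)
c3: I2 read-ops | issue I3 (SHIFT)
c4: I1 finished on ADD
c5: I1→R1
c9: I2 finished on MUL
c10: I2→R2
c11: I3 read-ops | issue I4 (ADD)
c12: I3 finished on SHIFT
c13: I3→R4
c14: I4 read-ops
c16: I4 finished on ADD
c17: I4→R2
c18: issue I5 (ADD)
c19: I5 read-ops
c21: I5 finished on ADD
c22: I5→R2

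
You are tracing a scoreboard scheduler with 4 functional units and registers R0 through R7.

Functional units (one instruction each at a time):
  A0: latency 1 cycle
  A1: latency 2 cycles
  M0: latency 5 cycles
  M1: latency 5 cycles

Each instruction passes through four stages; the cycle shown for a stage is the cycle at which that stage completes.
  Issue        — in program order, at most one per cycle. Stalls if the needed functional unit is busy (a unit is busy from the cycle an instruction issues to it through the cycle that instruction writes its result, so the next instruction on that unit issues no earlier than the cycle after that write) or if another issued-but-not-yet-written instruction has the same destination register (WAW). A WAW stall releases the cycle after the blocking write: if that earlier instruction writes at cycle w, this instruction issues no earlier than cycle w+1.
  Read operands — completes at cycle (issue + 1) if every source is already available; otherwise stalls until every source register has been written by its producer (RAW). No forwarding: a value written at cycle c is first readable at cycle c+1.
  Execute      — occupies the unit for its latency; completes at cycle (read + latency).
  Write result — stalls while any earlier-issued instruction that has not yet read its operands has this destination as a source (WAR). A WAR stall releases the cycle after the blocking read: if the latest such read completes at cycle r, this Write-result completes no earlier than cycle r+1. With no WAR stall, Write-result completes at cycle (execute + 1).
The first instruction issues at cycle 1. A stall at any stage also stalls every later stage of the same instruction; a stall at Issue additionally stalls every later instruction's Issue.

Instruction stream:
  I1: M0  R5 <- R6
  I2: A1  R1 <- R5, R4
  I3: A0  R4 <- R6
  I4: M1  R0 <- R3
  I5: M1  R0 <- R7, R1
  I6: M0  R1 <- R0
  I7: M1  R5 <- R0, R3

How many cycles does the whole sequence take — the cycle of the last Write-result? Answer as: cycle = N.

cycle = 27

I1: IS=1 RO=2 EX=7 WR=8
I2: IS=2 RO=9 EX=11 WR=12  [RAW R5: wait I1 write@8]
I3: IS=3 RO=4 EX=5 WR=10  [WAR R4: wait I2 read@9]
I4: IS=4 RO=5 EX=10 WR=11
I5: IS=12 RO=13 EX=18 WR=19  [struct: M1 busy until I4 writes@11]
I6: IS=13 RO=20 EX=25 WR=26  [RAW R0: wait I5 write@19]
I7: IS=20 RO=21 EX=26 WR=27  [struct: M1 busy until I5 writes@19]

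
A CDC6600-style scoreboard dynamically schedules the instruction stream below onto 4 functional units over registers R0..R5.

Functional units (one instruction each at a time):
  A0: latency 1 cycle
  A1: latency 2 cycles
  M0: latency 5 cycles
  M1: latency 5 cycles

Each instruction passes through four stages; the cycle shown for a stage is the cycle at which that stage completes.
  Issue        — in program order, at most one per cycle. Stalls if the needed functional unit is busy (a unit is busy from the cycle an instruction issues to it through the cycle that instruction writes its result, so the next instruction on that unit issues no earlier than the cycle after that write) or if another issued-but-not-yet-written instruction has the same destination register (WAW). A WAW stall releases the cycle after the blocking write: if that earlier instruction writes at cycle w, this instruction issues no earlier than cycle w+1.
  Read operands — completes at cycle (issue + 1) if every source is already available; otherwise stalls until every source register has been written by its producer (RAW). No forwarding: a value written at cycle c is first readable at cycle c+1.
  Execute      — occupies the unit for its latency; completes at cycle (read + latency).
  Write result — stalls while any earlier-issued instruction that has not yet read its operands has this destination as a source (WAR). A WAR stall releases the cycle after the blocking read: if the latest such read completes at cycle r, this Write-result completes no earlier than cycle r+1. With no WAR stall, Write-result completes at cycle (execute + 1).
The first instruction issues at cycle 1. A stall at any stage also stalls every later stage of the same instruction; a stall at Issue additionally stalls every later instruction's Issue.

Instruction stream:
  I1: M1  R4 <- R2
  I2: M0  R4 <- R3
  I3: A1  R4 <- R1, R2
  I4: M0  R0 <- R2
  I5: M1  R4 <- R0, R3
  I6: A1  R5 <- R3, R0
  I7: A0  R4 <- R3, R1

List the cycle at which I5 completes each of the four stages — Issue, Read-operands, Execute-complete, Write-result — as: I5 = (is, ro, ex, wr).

cycle 1: issue I1 (M1)
cycle 2: I1 read-ops
cycle 7: I1 finished on M1
cycle 8: I1→R4
cycle 9: issue I2 (M0)
cycle 10: I2 read-ops
cycle 15: I2 finished on M0
cycle 16: I2→R4
cycle 17: issue I3 (A1)
cycle 18: I3 read-ops, issue I4 (M0)
cycle 19: I4 read-ops
cycle 20: I3 finished on A1
cycle 21: I3→R4
cycle 22: issue I5 (M1)
cycle 23: issue I6 (A1)
cycle 24: I4 finished on M0
cycle 25: I4→R0
cycle 26: I5 read-ops, I6 read-ops
cycle 28: I6 finished on A1
cycle 29: I6→R5
cycle 31: I5 finished on M1
cycle 32: I5→R4
cycle 33: issue I7 (A0)
cycle 34: I7 read-ops
cycle 35: I7 finished on A0
cycle 36: I7→R4

I5 = (22, 26, 31, 32)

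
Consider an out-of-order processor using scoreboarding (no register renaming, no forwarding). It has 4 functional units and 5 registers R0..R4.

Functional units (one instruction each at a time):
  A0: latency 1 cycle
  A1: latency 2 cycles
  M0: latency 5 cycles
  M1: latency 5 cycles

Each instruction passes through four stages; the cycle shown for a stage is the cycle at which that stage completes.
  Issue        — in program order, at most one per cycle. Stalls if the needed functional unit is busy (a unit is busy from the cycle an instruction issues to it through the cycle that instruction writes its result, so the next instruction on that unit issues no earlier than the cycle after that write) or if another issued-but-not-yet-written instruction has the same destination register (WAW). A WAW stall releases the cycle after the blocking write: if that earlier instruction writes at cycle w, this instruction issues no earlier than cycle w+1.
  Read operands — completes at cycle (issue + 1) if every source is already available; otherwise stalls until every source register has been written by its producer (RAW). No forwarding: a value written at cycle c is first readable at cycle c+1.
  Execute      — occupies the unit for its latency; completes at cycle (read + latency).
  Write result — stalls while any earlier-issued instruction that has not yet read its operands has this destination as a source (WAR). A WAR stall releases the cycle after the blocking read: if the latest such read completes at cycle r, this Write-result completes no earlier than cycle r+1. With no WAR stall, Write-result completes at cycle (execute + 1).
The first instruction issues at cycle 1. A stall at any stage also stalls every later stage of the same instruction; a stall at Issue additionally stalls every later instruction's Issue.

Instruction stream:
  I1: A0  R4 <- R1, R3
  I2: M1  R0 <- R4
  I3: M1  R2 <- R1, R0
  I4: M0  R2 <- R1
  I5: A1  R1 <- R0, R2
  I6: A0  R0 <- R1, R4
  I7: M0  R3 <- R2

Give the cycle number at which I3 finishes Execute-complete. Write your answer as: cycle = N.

cycle = 18

t=1  I1 issues→A0
t=2  I1 reads | I2 issues→M1
t=3  I1 exec-done
t=4  I1 writes R4
t=5  I2 reads
t=10  I2 exec-done
t=11  I2 writes R0
t=12  I3 issues→M1
t=13  I3 reads
t=18  I3 exec-done
t=19  I3 writes R2
t=20  I4 issues→M0
t=21  I4 reads | I5 issues→A1
t=22  I6 issues→A0
t=26  I4 exec-done
t=27  I4 writes R2
t=28  I5 reads | I7 issues→M0
t=29  I7 reads
t=30  I5 exec-done
t=31  I5 writes R1
t=32  I6 reads
t=33  I6 exec-done
t=34  I6 writes R0 | I7 exec-done
t=35  I7 writes R3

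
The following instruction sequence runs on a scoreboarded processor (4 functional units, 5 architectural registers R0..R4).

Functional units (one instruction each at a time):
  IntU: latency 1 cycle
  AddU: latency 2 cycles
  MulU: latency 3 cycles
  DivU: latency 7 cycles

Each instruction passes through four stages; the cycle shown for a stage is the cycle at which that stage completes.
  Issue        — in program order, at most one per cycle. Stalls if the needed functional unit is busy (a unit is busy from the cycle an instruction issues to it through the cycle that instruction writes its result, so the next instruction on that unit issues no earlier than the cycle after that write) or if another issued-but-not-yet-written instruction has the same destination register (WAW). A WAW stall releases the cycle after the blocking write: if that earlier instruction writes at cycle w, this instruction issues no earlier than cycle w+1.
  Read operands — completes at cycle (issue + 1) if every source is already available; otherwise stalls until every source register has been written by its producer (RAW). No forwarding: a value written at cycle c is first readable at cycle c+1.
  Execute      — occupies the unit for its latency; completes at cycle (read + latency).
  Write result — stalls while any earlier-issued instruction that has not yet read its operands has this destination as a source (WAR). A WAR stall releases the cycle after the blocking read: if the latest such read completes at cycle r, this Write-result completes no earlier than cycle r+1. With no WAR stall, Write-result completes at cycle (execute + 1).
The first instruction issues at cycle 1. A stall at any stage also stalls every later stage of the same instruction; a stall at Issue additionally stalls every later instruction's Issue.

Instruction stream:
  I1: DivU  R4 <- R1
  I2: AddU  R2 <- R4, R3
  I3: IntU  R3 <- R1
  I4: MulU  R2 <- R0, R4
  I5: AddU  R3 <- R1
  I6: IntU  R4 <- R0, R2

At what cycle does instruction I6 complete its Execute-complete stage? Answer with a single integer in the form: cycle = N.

cycle = 22

[I1] 1/2/9/10
[I2] 2/11/13/14  (RAW R4: wait I1 write@10)
[I3] 3/4/5/12  (WAR R3: wait I2 read@11)
[I4] 15/16/19/20  (WAW R2: wait I2 write@14)
[I5] 16/17/19/20
[I6] 17/21/22/23  (RAW R2: wait I4 write@20)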